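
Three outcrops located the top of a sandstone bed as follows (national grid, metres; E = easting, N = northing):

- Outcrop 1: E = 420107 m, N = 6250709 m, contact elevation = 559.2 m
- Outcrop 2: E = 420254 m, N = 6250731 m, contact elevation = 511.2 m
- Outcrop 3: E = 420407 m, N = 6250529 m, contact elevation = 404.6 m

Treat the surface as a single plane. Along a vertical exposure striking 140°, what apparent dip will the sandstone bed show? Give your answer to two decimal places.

23.12°

Two edge vectors: Outcrop 1→Outcrop 2 = (147, 22, -48), Outcrop 1→Outcrop 3 = (300, -180, -154.6).
Normal n = (Outcrop 1→Outcrop 2) × (Outcrop 1→Outcrop 3) = (-12041.2, 8326.2, -33060).
So ∂z/∂E = −n_x/n_z = −0.36422 and ∂z/∂N = −n_y/n_z = 0.25185.
Unit vector along 140° is (sin 140°, cos 140°) = (0.6428, -0.7660).
Slope in that direction = a·(0.6428) + b·(-0.7660) = −0.42705.
Apparent dip = arctan|0.42705| = 23.12° (true dip is 23.9°, so apparent ≤ true as expected).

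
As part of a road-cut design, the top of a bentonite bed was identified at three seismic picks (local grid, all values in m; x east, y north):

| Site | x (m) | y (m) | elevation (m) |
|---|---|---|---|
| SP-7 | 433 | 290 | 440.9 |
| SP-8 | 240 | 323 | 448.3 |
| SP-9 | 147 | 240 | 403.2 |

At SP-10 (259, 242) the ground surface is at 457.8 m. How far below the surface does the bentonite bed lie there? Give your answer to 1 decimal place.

48.5 m

Let the plane be z = a·x + b·y + c.
SP-8−SP-7: −193a + 33b = 7.4;  SP-9−SP-7: −286a − 50b = −37.7.
Solving gives a = 0.04579, b = 0.49206.
Then c = 440.9 − a·433 − b·290 = 278.37.
At (259, 242): z_contact = 11.86 + 119.08 + 278.37 = 409.31 m.
Depth below ground = 457.8 − 409.31 = 48.5 m.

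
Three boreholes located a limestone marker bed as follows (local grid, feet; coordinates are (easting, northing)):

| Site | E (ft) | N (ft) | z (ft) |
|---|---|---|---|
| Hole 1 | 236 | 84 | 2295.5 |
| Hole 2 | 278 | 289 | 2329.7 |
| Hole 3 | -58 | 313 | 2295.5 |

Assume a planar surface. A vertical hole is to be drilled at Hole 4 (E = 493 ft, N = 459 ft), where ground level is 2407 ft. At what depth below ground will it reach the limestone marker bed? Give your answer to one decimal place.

Two edge vectors: Hole 1→Hole 2 = (42, 205, 34.2), Hole 1→Hole 3 = (-294, 229, 0).
Normal n = (Hole 1→Hole 2) × (Hole 1→Hole 3) = (-7831.8, -10054.8, 69888).
So ∂z/∂E = −n_x/n_z = 0.11206 and ∂z/∂N = −n_y/n_z = 0.14387.
Intercept c from Hole 1: 2295.5 − 26.45 − 12.09 = 2256.97.
At (493, 459): z_contact = 55.25 + 66.04 + 2256.97 = 2378.25 ft.
Depth below ground = 2407 − 2378.25 = 28.7 ft.

28.7 ft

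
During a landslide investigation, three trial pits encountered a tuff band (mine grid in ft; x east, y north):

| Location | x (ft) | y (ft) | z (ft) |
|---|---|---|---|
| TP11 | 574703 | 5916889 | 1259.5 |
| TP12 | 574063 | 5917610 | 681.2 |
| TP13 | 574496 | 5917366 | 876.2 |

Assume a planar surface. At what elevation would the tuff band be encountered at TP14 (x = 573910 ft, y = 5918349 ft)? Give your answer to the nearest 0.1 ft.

86.8 ft

Let the plane be z = a·x + b·y + c.
TP12−TP11: −640a + 721b = −578.3;  TP13−TP11: −207a + 477b = −383.3.
Solving gives a = −0.003269821, b = −0.804982920.
Then c = 1259.5 − a·574703 − b·5916889 = 4766133.26.
At (573910, 5918349): z = −1876.6 − 4764169.9 + 4766133.26 = 86.8 ft.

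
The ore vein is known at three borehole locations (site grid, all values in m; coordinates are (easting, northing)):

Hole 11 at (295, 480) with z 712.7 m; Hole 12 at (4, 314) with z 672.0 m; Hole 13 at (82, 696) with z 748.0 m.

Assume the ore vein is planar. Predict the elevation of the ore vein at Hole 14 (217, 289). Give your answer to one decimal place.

Two edge vectors: Hole 11→Hole 12 = (-291, -166, -40.7), Hole 11→Hole 13 = (-213, 216, 35.3).
Normal n = (Hole 11→Hole 12) × (Hole 11→Hole 13) = (2931.4, 18941.4, -98214).
So ∂z/∂E = −n_x/n_z = 0.02985 and ∂z/∂N = −n_y/n_z = 0.19286.
Intercept c from Hole 11: 712.7 − 8.80 − 92.57 = 611.32.
At (217, 289): z = 6.5 + 55.7 + 611.32 = 673.5 m.

673.5 m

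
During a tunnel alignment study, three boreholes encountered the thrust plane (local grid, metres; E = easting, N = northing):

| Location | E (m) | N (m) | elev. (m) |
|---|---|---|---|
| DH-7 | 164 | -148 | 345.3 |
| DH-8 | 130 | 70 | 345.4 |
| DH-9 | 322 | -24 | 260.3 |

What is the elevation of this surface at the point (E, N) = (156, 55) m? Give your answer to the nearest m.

Two edge vectors: DH-7→DH-8 = (-34, 218, 0.1), DH-7→DH-9 = (158, 124, -85).
Normal n = (DH-7→DH-8) × (DH-7→DH-9) = (-18542.4, -2874.2, -38660).
So ∂z/∂E = −n_x/n_z = −0.47963 and ∂z/∂N = −n_y/n_z = −0.07435.
Intercept c from DH-7: 345.3 + 78.66 − 11.00 = 412.96.
At (156, 55): z = −74.8 − 4.1 + 412.96 = 334.0 m.

334 m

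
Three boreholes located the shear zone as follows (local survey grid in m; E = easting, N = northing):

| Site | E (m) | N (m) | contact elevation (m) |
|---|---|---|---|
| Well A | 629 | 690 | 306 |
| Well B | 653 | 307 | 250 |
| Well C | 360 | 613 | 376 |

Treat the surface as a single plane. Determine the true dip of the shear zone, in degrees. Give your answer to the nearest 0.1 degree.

Two edge vectors: Well A→Well B = (24, -383, -56), Well A→Well C = (-269, -77, 70).
Normal n = (Well A→Well B) × (Well A→Well C) = (-31122, 13384, -104875).
So ∂z/∂E = −n_x/n_z = −0.29675 and ∂z/∂N = −n_y/n_z = 0.12762.
Gradient magnitude |∇z| = √(a² + b²) = √(0.08806 + 0.01629) = 0.32303.
True dip = arctan(0.32303) = 17.9°, dipping toward ESE (azimuth ≈ 113°).

17.9°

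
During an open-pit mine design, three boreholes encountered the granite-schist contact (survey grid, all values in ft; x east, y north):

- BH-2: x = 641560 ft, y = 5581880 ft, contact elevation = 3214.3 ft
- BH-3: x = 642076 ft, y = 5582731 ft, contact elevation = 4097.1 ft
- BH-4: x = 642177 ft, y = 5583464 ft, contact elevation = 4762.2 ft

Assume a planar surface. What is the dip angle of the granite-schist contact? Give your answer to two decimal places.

42.38°

Let the plane be z = a·x + b·y + c.
BH-3−BH-2: 516a + 851b = 882.8;  BH-4−BH-2: 617a + 1584b = 1547.9.
Solving gives a = 0.27745, b = 0.86914.
Gradient magnitude |∇z| = √(a² + b²) = √(0.07698 + 0.75540) = 0.91235.
True dip = arctan(0.91235) = 42.38°, dipping toward SSW (azimuth ≈ 198°).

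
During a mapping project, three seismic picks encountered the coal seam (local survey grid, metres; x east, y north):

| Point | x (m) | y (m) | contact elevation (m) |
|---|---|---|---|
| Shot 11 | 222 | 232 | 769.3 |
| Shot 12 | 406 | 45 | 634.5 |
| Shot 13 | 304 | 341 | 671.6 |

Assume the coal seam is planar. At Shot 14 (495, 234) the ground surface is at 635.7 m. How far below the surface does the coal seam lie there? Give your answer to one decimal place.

Two edge vectors: Shot 11→Shot 12 = (184, -187, -134.8), Shot 11→Shot 13 = (82, 109, -97.7).
Normal n = (Shot 11→Shot 12) × (Shot 11→Shot 13) = (32963.1, 6923.2, 35390).
So ∂z/∂x = −n_x/n_z = −0.93142 and ∂z/∂y = −n_y/n_z = −0.19563.
Intercept c from Shot 11: 769.3 + 206.78 + 45.39 = 1021.46.
At (495, 234): z_contact = −461.05 − 45.78 + 1021.46 = 514.63 m.
Depth below ground = 635.7 − 514.63 = 121.1 m.

121.1 m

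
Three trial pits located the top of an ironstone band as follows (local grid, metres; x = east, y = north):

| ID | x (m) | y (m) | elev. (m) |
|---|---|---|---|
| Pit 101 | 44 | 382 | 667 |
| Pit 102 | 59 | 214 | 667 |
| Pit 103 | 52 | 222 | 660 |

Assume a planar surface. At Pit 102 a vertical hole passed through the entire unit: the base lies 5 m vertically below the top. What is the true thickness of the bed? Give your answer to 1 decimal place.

Two edge vectors: Pit 101→Pit 102 = (15, -168, 0), Pit 101→Pit 103 = (8, -160, -7).
Normal n = (Pit 101→Pit 102) × (Pit 101→Pit 103) = (1176, 105, -1056).
So ∂z/∂x = −n_x/n_z = 1.11364 and ∂z/∂y = −n_y/n_z = 0.09943.
|∇z| = √(a²+b²) = 1.11807, so dip δ = arctan(1.11807) = 48.19°.
True thickness = vertical thickness × cos δ = 5 × cos 48.19° = 3.3 m.

3.3 m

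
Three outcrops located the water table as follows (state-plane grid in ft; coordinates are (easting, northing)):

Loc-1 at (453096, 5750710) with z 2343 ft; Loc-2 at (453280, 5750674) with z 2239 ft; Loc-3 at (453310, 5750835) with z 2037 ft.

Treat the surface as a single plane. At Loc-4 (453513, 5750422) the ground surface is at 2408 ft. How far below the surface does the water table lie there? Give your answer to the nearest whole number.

72 ft

Let the plane be z = a·E + b·N + c.
Loc-2−Loc-1: 184a − 36b = −104;  Loc-3−Loc-1: 214a + 125b = −306.
Solving gives a = −0.78217822, b = −1.10891089.
Then c = 2343 − a·453096 − b·5750710 = 6733769.77.
At (453513, 5750422): z_contact = −354728.0 − 6376705.6 + 6733769.77 = 2336.2 ft.
Depth below ground = 2408 − 2336.2 = 72 ft.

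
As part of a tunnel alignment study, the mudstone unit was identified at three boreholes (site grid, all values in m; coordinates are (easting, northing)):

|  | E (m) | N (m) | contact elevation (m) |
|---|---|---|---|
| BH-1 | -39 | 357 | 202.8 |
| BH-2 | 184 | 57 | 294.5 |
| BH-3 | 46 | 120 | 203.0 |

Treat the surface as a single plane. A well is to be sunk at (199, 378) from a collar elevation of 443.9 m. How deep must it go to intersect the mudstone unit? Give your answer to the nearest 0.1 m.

46.6 m

Two edge vectors: BH-1→BH-2 = (223, -300, 91.7), BH-1→BH-3 = (85, -237, 0.2).
Normal n = (BH-1→BH-2) × (BH-1→BH-3) = (21672.9, 7749.9, -27351).
So ∂z/∂E = −n_x/n_z = 0.79240 and ∂z/∂N = −n_y/n_z = 0.28335.
Intercept c from BH-1: 202.8 + 30.90 − 101.16 = 132.55.
At (199, 378): z_contact = 157.69 + 107.11 + 132.55 = 397.34 m.
Depth below ground = 443.9 − 397.34 = 46.6 m.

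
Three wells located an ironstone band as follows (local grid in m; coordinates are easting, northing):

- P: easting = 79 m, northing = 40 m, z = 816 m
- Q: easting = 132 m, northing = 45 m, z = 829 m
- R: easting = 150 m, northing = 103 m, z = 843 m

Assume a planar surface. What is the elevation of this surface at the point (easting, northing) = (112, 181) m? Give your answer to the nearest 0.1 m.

847.6 m

Let the plane be z = a·easting + b·northing + c.
Q−P: 53a + 5b = 13;  R−P: 71a + 63b = 27.
Solving gives a = 0.22922, b = 0.17024.
Then c = 816 − a·79 − b·40 = 791.08.
At (112, 181): z = 25.7 + 30.8 + 791.08 = 847.6 m.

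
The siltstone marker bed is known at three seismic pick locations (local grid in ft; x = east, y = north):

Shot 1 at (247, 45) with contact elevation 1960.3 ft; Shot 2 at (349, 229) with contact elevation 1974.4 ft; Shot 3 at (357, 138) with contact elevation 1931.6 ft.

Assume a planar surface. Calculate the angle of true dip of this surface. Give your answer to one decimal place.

Two edge vectors: Shot 1→Shot 2 = (102, 184, 14.1), Shot 1→Shot 3 = (110, 93, -28.7).
Normal n = (Shot 1→Shot 2) × (Shot 1→Shot 3) = (-6592.1, 4478.4, -10754).
So ∂z/∂x = −n_x/n_z = −0.61299 and ∂z/∂y = −n_y/n_z = 0.41644.
Gradient magnitude |∇z| = √(a² + b²) = √(0.37576 + 0.17342) = 0.74107.
True dip = arctan(0.74107) = 36.5°, dipping toward SE (azimuth ≈ 124°).

36.5°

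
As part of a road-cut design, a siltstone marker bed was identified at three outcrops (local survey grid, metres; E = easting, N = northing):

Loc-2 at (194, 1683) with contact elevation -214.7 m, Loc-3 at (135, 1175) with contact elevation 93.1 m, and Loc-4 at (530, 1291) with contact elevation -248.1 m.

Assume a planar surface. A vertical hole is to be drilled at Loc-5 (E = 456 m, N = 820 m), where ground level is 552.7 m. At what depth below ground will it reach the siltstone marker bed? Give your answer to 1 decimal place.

Two edge vectors: Loc-2→Loc-3 = (-59, -508, 307.8), Loc-2→Loc-4 = (336, -392, -33.4).
Normal n = (Loc-2→Loc-3) × (Loc-2→Loc-4) = (137624.8, 101450.2, 193816).
So ∂z/∂E = −n_x/n_z = −0.710080 and ∂z/∂N = −n_y/n_z = −0.523436.
Intercept c from Loc-2: -214.7 + 137.76 + 880.94 = 804.00.
At (456, 820): z_contact = −323.80 − 429.22 + 804.00 = 50.98 m.
Depth below ground = 552.7 − 50.98 = 501.7 m.

501.7 m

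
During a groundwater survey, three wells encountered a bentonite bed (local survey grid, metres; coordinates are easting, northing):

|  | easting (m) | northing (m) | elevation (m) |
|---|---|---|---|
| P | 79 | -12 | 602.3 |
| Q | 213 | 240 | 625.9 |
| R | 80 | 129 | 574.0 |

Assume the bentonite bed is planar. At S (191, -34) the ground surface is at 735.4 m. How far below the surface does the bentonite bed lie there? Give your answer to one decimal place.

65.8 m

Let the plane be z = a·easting + b·northing + c.
Q−P: 134a + 252b = 23.6;  R−P: 1a + 141b = −28.3.
Solving gives a = 0.56106, b = −0.20469.
Then c = 602.3 − a·79 − b·-12 = 555.52.
At (191, -34): z_contact = 107.16 + 6.96 + 555.52 = 669.64 m.
Depth below ground = 735.4 − 669.64 = 65.8 m.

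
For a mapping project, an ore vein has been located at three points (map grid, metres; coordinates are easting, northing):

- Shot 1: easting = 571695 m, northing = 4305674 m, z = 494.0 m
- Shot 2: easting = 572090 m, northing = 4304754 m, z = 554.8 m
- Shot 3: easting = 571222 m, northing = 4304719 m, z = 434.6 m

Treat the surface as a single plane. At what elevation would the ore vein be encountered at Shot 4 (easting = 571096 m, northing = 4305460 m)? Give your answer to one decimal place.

412.3 m

Let the plane be z = a·easting + b·northing + c.
Shot 2−Shot 1: 395a − 920b = 60.8;  Shot 3−Shot 1: −473a − 955b = −59.4.
Solving gives a = 0.138742099, b = −0.006518338.
Then c = 494 − a·571695 − b·4305674 = −50758.33.
At (571096, 4305460): z = 79235.1 − 28064.4 − 50758.33 = 412.3 m.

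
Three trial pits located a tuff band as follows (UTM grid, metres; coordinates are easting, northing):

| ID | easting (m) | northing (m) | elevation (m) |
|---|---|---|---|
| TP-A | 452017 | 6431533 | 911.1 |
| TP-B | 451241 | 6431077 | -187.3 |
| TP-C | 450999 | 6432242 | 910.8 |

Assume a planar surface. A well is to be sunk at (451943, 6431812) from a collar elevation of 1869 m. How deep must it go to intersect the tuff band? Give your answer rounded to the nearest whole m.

707 m

Two edge vectors: TP-A→TP-B = (-776, -456, -1098.4), TP-A→TP-C = (-1018, 709, -0.3).
Normal n = (TP-A→TP-B) × (TP-A→TP-C) = (778902.4, 1117938.4, -1014392).
So ∂z/∂easting = −n_x/n_z = 0.76785148 and ∂z/∂northing = −n_y/n_z = 1.10207730.
Intercept c from TP-A: 911.1 − 347081.92 − 7088046.55 = −7434217.37.
At (451943, 6431812): z_contact = 347025.1 + 7088354.0 − 7434217.37 = 1161.8 m.
Depth below ground = 1869 − 1161.8 = 707 m.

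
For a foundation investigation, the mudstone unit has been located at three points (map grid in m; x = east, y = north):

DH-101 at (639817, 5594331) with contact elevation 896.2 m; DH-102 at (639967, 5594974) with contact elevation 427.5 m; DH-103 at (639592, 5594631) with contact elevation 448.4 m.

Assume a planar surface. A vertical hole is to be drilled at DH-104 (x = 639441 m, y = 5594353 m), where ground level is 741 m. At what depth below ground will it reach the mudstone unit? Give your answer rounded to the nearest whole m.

157 m

Two edge vectors: DH-101→DH-102 = (150, 643, -468.7), DH-101→DH-103 = (-225, 300, -447.8).
Normal n = (DH-101→DH-102) × (DH-101→DH-103) = (-147325.4, 172627.5, 189675).
So ∂z/∂x = −n_x/n_z = 0.77672545 and ∂z/∂y = −n_y/n_z = −0.91012258.
Intercept c from DH-101: 896.2 − 496962.15 + 5091526.95 = 4595461.00.
At (639441, 5594353): z_contact = 496670.1 − 5091547.0 + 4595461.00 = 584.1 m.
Depth below ground = 741 − 584.1 = 157 m.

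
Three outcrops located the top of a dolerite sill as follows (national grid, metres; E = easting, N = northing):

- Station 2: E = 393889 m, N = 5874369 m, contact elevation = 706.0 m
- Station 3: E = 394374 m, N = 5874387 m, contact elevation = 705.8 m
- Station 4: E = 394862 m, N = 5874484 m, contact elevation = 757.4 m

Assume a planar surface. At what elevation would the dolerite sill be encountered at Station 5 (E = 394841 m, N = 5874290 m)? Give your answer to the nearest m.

Two edge vectors: Station 2→Station 3 = (485, 18, -0.2), Station 2→Station 4 = (973, 115, 51.4).
Normal n = (Station 2→Station 3) × (Station 2→Station 4) = (948.2, -25123.6, 38261).
So ∂z/∂E = −n_x/n_z = −0.02478242 and ∂z/∂N = −n_y/n_z = 0.65663731.
Intercept c from Station 2: 706 + 9761.52 − 3857329.84 = −3846862.32.
At (394841, 5874290): z = −9785.1 + 3857278.0 − 3846862.32 = 630.5 m.

631 m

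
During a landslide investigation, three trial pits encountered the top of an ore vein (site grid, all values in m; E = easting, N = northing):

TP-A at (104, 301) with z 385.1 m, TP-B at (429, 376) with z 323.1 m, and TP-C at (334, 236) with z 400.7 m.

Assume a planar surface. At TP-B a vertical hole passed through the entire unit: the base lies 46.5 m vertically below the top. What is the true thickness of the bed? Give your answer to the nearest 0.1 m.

Two edge vectors: TP-A→TP-B = (325, 75, -62), TP-A→TP-C = (230, -65, 15.6).
Normal n = (TP-A→TP-B) × (TP-A→TP-C) = (-2860, -19330, -38375).
So ∂z/∂E = −n_x/n_z = −0.07453 and ∂z/∂N = −n_y/n_z = −0.50371.
|∇z| = √(a²+b²) = 0.50920, so dip δ = arctan(0.50920) = 26.99°.
True thickness = vertical thickness × cos δ = 46.5 × cos 26.99° = 41.4 m.

41.4 m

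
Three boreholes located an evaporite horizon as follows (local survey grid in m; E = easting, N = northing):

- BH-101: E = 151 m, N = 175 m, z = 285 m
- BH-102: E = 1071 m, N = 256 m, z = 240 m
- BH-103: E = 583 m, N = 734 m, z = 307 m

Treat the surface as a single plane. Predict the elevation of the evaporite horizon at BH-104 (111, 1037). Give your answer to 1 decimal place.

Two edge vectors: BH-101→BH-102 = (920, 81, -45), BH-101→BH-103 = (432, 559, 22).
Normal n = (BH-101→BH-102) × (BH-101→BH-103) = (26937, -39680, 479288).
So ∂z/∂E = −n_x/n_z = −0.056202 and ∂z/∂N = −n_y/n_z = 0.082789.
Intercept c from BH-101: 285 + 8.49 − 14.49 = 279.00.
At (111, 1037): z = −6.2 + 85.9 + 279.00 = 358.6 m.

358.6 m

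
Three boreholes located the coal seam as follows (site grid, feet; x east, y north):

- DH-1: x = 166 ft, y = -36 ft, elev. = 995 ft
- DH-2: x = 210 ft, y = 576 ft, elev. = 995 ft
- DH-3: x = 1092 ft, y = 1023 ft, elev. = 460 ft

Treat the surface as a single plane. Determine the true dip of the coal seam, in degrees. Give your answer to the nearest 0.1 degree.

32.3°

Two edge vectors: DH-1→DH-2 = (44, 612, 0), DH-1→DH-3 = (926, 1059, -535).
Normal n = (DH-1→DH-2) × (DH-1→DH-3) = (-327420, 23540, -520116).
So ∂z/∂x = −n_x/n_z = −0.62951 and ∂z/∂y = −n_y/n_z = 0.04526.
Gradient magnitude |∇z| = √(a² + b²) = √(0.39629 + 0.00205) = 0.63114.
True dip = arctan(0.63114) = 32.3°, dipping toward E (azimuth ≈ 094°).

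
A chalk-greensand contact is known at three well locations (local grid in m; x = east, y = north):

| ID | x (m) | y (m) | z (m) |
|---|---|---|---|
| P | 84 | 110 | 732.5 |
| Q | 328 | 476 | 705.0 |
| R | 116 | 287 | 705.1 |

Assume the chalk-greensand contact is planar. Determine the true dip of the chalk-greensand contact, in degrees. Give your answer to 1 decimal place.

Let the plane be z = a·x + b·y + c.
Q−P: 244a + 366b = −27.5;  R−P: 32a + 177b = −27.4.
Solving gives a = 0.16396, b = −0.18445.
Gradient magnitude |∇z| = √(a² + b²) = √(0.02688 + 0.03402) = 0.24679.
True dip = arctan(0.24679) = 13.9°, dipping toward NW (azimuth ≈ 318°).

13.9°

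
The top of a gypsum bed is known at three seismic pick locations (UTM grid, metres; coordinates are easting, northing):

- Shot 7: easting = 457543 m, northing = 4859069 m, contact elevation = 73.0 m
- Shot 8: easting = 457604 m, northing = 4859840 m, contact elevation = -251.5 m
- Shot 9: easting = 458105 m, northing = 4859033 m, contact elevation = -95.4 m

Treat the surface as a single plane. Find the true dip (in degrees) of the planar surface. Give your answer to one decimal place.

Two edge vectors: Shot 7→Shot 8 = (61, 771, -324.5), Shot 7→Shot 9 = (562, -36, -168.4).
Normal n = (Shot 7→Shot 8) × (Shot 7→Shot 9) = (-141518.4, -172096.6, -435498).
So ∂z/∂easting = −n_x/n_z = −0.32496 and ∂z/∂northing = −n_y/n_z = −0.39517.
Gradient magnitude |∇z| = √(a² + b²) = √(0.10560 + 0.15616) = 0.51162.
True dip = arctan(0.51162) = 27.1°, dipping toward NE (azimuth ≈ 039°).

27.1°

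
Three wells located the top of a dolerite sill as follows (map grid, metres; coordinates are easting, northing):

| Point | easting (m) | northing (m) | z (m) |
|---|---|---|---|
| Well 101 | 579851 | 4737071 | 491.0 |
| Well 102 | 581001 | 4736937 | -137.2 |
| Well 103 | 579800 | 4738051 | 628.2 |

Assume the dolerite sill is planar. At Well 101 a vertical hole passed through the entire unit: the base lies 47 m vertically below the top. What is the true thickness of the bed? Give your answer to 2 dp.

41.27 m

Let the plane be z = a·easting + b·northing + c.
Well 102−Well 101: 1150a − 134b = −628.2;  Well 103−Well 101: −51a + 980b = 137.2.
Solving gives a = −0.53318, b = 0.11225.
|∇z| = √(a²+b²) = 0.54487, so dip δ = arctan(0.54487) = 28.58°.
True thickness = vertical thickness × cos δ = 47 × cos 28.58° = 41.27 m.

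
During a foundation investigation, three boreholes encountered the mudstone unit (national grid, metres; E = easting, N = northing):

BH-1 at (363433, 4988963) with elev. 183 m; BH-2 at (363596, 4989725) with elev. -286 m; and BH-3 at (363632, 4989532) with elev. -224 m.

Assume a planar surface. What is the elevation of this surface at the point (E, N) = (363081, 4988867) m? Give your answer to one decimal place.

485.6 m

Two edge vectors: BH-1→BH-2 = (163, 762, -469), BH-1→BH-3 = (199, 569, -407).
Normal n = (BH-1→BH-2) × (BH-1→BH-3) = (-43273, -26990, -58891).
So ∂z/∂E = −n_x/n_z = −0.734798186 and ∂z/∂N = −n_y/n_z = −0.458304325.
Intercept c from BH-1: 183 + 267049.91 + 2286463.32 = 2553696.23.
At (363081, 4988867): z = −266791.3 − 2286419.3 + 2553696.23 = 485.6 m.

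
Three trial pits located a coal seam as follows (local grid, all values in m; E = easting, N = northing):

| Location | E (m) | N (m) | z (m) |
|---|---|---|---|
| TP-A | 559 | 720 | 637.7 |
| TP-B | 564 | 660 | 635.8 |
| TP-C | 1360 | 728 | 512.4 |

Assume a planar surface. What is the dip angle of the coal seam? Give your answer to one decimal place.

Two edge vectors: TP-A→TP-B = (5, -60, -1.9), TP-A→TP-C = (801, 8, -125.3).
Normal n = (TP-A→TP-B) × (TP-A→TP-C) = (7533.2, -895.4, 48100).
So ∂z/∂E = −n_x/n_z = −0.15662 and ∂z/∂N = −n_y/n_z = 0.01862.
Gradient magnitude |∇z| = √(a² + b²) = √(0.02453 + 0.00035) = 0.15772.
True dip = arctan(0.15772) = 9.0°, dipping toward E (azimuth ≈ 097°).

9.0°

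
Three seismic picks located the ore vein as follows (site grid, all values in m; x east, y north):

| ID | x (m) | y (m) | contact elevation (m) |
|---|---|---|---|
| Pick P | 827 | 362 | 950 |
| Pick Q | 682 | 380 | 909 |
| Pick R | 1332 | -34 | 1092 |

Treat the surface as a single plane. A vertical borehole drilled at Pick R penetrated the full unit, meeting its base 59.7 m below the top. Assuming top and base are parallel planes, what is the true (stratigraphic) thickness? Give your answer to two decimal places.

57.44 m

Two edge vectors: Pick P→Pick Q = (-145, 18, -41), Pick P→Pick R = (505, -396, 142).
Normal n = (Pick P→Pick Q) × (Pick P→Pick R) = (-13680, -115, 48330).
So ∂z/∂x = −n_x/n_z = 0.28305 and ∂z/∂y = −n_y/n_z = 0.00238.
|∇z| = √(a²+b²) = 0.28306, so dip δ = arctan(0.28306) = 15.80°.
True thickness = vertical thickness × cos δ = 59.7 × cos 15.80° = 57.44 m.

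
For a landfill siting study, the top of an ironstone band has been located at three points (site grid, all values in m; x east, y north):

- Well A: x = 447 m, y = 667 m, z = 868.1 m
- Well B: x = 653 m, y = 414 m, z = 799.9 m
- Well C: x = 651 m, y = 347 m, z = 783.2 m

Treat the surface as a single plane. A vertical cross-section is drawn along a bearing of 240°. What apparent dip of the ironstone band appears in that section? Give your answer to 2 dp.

5.95°

Two edge vectors: Well A→Well B = (206, -253, -68.2), Well A→Well C = (204, -320, -84.9).
Normal n = (Well A→Well B) × (Well A→Well C) = (-344.3, 3576.6, -14308).
So ∂z/∂x = −n_x/n_z = −0.02406 and ∂z/∂y = −n_y/n_z = 0.24997.
Unit vector along 240° is (sin 240°, cos 240°) = (-0.8660, -0.5000).
Slope in that direction = a·(-0.8660) + b·(-0.5000) = −0.10415.
Apparent dip = arctan|0.10415| = 5.95° (true dip is 14.1°, so apparent ≤ true as expected).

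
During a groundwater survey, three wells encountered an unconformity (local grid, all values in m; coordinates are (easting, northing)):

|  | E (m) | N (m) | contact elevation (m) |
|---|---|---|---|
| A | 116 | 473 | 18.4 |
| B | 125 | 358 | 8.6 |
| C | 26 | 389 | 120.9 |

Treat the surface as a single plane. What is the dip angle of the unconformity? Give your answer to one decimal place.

Two edge vectors: A→B = (9, -115, -9.8), A→C = (-90, -84, 102.5).
Normal n = (A→B) × (A→C) = (-12610.7, -40.5, -11106).
So ∂z/∂E = −n_x/n_z = −1.13549 and ∂z/∂N = −n_y/n_z = −0.00365.
Gradient magnitude |∇z| = √(a² + b²) = √(1.28933 + 0.00001) = 1.13549.
True dip = arctan(1.13549) = 48.6°, dipping toward E (azimuth ≈ 090°).

48.6°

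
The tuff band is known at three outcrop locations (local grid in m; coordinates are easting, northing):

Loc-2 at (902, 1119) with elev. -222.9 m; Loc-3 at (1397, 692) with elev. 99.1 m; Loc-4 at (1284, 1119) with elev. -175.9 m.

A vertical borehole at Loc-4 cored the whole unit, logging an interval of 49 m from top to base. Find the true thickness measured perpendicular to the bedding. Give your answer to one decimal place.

Two edge vectors: Loc-2→Loc-3 = (495, -427, 322), Loc-2→Loc-4 = (382, 0, 47).
Normal n = (Loc-2→Loc-3) × (Loc-2→Loc-4) = (-20069, 99739, 163114).
So ∂z/∂easting = −n_x/n_z = 0.12304 and ∂z/∂northing = −n_y/n_z = −0.61147.
|∇z| = √(a²+b²) = 0.62372, so dip δ = arctan(0.62372) = 31.95°.
True thickness = vertical thickness × cos δ = 49 × cos 31.95° = 41.6 m.

41.6 m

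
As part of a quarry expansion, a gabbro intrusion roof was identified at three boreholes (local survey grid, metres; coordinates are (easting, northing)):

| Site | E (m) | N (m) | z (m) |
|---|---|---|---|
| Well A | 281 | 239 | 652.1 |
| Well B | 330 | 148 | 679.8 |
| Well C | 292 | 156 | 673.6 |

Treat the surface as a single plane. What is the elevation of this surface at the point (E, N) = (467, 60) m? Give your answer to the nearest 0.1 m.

716.6 m

Two edge vectors: Well A→Well B = (49, -91, 27.7), Well A→Well C = (11, -83, 21.5).
Normal n = (Well A→Well B) × (Well A→Well C) = (342.6, -748.8, -3066).
So ∂z/∂E = −n_x/n_z = 0.11174 and ∂z/∂N = −n_y/n_z = −0.24423.
Intercept c from Well A: 652.1 − 31.40 + 58.37 = 679.07.
At (467, 60): z = 52.2 − 14.7 + 679.07 = 716.6 m.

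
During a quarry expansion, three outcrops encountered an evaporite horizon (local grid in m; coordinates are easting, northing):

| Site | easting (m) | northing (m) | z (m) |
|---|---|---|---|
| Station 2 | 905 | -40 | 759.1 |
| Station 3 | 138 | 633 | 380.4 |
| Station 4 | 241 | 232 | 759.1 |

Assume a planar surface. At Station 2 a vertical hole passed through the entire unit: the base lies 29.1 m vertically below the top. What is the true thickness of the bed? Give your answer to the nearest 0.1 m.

Let the plane be z = a·easting + b·northing + c.
Station 3−Station 2: −767a + 673b = −378.7;  Station 4−Station 2: −664a + 272b = 0.
Solving gives a = −0.43235, b = −1.05544.
|∇z| = √(a²+b²) = 1.14056, so dip δ = arctan(1.14056) = 48.76°.
True thickness = vertical thickness × cos δ = 29.1 × cos 48.76° = 19.2 m.

19.2 m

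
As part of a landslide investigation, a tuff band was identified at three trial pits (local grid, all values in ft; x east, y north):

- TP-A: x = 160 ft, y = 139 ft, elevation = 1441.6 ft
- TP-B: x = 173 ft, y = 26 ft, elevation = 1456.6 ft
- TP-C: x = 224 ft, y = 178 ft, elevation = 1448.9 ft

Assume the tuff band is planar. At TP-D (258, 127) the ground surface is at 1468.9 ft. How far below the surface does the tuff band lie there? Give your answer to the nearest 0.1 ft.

Let the plane be z = a·x + b·y + c.
TP-B−TP-A: 13a − 113b = 15;  TP-C−TP-A: 64a + 39b = 7.3.
Solving gives a = 0.18218, b = −0.11178.
Then c = 1441.6 − a·160 − b·139 = 1427.99.
At (258, 127): z_contact = 47.00 − 14.20 + 1427.99 = 1460.80 ft.
Depth below ground = 1468.9 − 1460.80 = 8.1 ft.

8.1 ft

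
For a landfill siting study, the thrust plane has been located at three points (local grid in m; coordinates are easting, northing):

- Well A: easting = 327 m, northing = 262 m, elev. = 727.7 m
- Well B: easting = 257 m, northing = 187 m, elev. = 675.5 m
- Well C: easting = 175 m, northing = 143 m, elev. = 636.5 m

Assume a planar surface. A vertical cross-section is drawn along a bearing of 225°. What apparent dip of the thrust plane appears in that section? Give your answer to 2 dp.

Two edge vectors: Well A→Well B = (-70, -75, -52.2), Well A→Well C = (-152, -119, -91.2).
Normal n = (Well A→Well B) × (Well A→Well C) = (628.2, 1550.4, -3070).
So ∂z/∂easting = −n_x/n_z = 0.20463 and ∂z/∂northing = −n_y/n_z = 0.50502.
Unit vector along 225° is (sin 225°, cos 225°) = (-0.7071, -0.7071).
Slope in that direction = a·(-0.7071) + b·(-0.7071) = −0.50179.
Apparent dip = arctan|0.50179| = 26.65° (true dip is 28.6°, so apparent ≤ true as expected).

26.65°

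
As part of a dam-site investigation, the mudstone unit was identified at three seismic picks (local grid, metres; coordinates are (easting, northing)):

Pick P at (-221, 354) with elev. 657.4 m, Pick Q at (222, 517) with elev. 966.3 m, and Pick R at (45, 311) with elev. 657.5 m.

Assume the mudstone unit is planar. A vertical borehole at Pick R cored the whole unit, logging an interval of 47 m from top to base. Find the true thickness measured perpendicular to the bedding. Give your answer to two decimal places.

Two edge vectors: Pick P→Pick Q = (443, 163, 308.9), Pick P→Pick R = (266, -43, 0.1).
Normal n = (Pick P→Pick Q) × (Pick P→Pick R) = (13299, 82123.1, -62407).
So ∂z/∂E = −n_x/n_z = 0.21310 and ∂z/∂N = −n_y/n_z = 1.31593.
|∇z| = √(a²+b²) = 1.33307, so dip δ = arctan(1.33307) = 53.12°.
True thickness = vertical thickness × cos δ = 47 × cos 53.12° = 28.20 m.

28.20 m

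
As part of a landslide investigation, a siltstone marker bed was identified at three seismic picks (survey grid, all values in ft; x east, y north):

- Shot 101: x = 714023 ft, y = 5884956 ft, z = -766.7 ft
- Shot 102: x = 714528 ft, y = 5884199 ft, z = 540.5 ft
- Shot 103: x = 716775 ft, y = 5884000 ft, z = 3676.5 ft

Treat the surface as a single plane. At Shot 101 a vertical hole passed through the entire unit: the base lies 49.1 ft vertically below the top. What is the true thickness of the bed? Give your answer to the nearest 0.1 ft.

26.4 ft

Let the plane be z = a·x + b·y + c.
Shot 102−Shot 101: 505a − 757b = 1307.2;  Shot 103−Shot 101: 2752a − 956b = 4443.2.
Solving gives a = 1.32074, b = −0.84574.
|∇z| = √(a²+b²) = 1.56832, so dip δ = arctan(1.56832) = 57.48°.
True thickness = vertical thickness × cos δ = 49.1 × cos 57.48° = 26.4 ft.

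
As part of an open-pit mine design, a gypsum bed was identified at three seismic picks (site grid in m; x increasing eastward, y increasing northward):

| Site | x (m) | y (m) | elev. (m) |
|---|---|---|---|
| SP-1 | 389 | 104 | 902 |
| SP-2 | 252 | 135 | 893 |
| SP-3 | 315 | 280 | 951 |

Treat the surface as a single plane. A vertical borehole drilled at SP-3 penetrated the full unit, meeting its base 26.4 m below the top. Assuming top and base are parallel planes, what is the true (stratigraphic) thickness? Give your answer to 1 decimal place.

Let the plane be z = a·x + b·y + c.
SP-2−SP-1: −137a + 31b = −9;  SP-3−SP-1: −74a + 176b = 49.
Solving gives a = 0.14222, b = 0.33821.
|∇z| = √(a²+b²) = 0.36689, so dip δ = arctan(0.36689) = 20.15°.
True thickness = vertical thickness × cos δ = 26.4 × cos 20.15° = 24.8 m.

24.8 m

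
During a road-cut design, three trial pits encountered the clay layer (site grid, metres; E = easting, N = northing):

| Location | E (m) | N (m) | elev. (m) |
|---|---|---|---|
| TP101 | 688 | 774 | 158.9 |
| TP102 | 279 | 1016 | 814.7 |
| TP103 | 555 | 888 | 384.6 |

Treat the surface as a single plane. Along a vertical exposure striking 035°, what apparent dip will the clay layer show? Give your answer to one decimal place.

Two edge vectors: TP101→TP102 = (-409, 242, 655.8), TP101→TP103 = (-133, 114, 225.7).
Normal n = (TP101→TP102) × (TP101→TP103) = (-20141.8, 5089.9, -14440).
So ∂z/∂E = −n_x/n_z = −1.39486 and ∂z/∂N = −n_y/n_z = 0.35249.
Unit vector along 035° is (sin 35°, cos 35°) = (0.5736, 0.8192).
Slope in that direction = a·(0.5736) + b·(0.8192) = −0.51132.
Apparent dip = arctan|0.51132| = 27.1° (true dip is 55.2°, so apparent ≤ true as expected).

27.1°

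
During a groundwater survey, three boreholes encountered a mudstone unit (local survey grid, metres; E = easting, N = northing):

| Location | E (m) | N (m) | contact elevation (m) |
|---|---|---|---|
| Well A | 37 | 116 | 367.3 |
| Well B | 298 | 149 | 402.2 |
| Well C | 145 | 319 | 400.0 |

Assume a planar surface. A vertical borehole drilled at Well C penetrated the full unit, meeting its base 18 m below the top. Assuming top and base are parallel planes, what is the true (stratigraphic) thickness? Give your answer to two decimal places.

17.79 m

Let the plane be z = a·E + b·N + c.
Well B−Well A: 261a + 33b = 34.9;  Well C−Well A: 108a + 203b = 32.7.
Solving gives a = 0.12152, b = 0.09643.
|∇z| = √(a²+b²) = 0.15514, so dip δ = arctan(0.15514) = 8.82°.
True thickness = vertical thickness × cos δ = 18 × cos 8.82° = 17.79 m.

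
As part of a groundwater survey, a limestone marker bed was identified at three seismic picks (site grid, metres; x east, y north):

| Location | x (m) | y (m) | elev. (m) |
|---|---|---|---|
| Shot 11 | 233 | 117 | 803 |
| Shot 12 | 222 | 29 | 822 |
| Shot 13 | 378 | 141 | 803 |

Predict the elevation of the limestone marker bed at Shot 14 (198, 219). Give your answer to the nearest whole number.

Two edge vectors: Shot 11→Shot 12 = (-11, -88, 19), Shot 11→Shot 13 = (145, 24, 0).
Normal n = (Shot 11→Shot 12) × (Shot 11→Shot 13) = (-456, 2755, 12496).
So ∂z/∂x = −n_x/n_z = 0.03649 and ∂z/∂y = −n_y/n_z = −0.22047.
Intercept c from Shot 11: 803 − 8.50 + 25.80 = 820.29.
At (198, 219): z = 7.2 − 48.3 + 820.29 = 779.2 m.

779 m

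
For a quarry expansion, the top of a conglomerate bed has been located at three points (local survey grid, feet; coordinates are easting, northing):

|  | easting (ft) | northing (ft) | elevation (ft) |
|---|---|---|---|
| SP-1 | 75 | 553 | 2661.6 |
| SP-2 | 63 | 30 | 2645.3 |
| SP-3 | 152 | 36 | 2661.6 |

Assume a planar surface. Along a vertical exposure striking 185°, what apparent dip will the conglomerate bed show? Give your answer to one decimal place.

2.4°

Two edge vectors: SP-1→SP-2 = (-12, -523, -16.3), SP-1→SP-3 = (77, -517, 0).
Normal n = (SP-1→SP-2) × (SP-1→SP-3) = (-8427.1, -1255.1, 46475).
So ∂z/∂easting = −n_x/n_z = 0.18133 and ∂z/∂northing = −n_y/n_z = 0.02701.
Unit vector along 185° is (sin 185°, cos 185°) = (-0.0872, -0.9962).
Slope in that direction = a·(-0.0872) + b·(-0.9962) = −0.04271.
Apparent dip = arctan|0.04271| = 2.4° (true dip is 10.4°, so apparent ≤ true as expected).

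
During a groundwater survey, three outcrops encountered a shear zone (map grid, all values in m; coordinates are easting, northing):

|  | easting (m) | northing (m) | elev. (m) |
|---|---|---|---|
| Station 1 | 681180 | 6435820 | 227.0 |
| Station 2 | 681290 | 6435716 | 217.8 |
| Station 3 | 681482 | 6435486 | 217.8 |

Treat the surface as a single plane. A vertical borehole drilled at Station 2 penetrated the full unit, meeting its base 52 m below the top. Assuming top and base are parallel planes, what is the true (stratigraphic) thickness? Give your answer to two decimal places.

46.19 m

Two edge vectors: Station 1→Station 2 = (110, -104, -9.2), Station 1→Station 3 = (302, -334, -9.2).
Normal n = (Station 1→Station 2) × (Station 1→Station 3) = (-2116, -1766.4, -5332).
So ∂z/∂easting = −n_x/n_z = −0.39685 and ∂z/∂northing = −n_y/n_z = −0.33128.
|∇z| = √(a²+b²) = 0.51695, so dip δ = arctan(0.51695) = 27.34°.
True thickness = vertical thickness × cos δ = 52 × cos 27.34° = 46.19 m.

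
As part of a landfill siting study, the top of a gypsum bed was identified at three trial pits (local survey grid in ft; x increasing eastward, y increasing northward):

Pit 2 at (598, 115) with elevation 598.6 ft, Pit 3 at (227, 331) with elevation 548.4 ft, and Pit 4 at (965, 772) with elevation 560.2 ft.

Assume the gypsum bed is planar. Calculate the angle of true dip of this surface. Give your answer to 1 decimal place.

7.2°

Let the plane be z = a·x + b·y + c.
Pit 3−Pit 2: −371a + 216b = −50.2;  Pit 4−Pit 2: 367a + 657b = −38.4.
Solving gives a = 0.07643, b = −0.10114.
Gradient magnitude |∇z| = √(a² + b²) = √(0.00584 + 0.01023) = 0.12677.
True dip = arctan(0.12677) = 7.2°, dipping toward NW (azimuth ≈ 323°).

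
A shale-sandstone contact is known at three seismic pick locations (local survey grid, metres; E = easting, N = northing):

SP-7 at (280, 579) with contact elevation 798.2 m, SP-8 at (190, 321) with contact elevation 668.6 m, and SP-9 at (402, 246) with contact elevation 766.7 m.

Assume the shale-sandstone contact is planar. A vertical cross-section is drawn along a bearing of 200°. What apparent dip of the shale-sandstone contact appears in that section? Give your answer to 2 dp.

Two edge vectors: SP-7→SP-8 = (-90, -258, -129.6), SP-7→SP-9 = (122, -333, -31.5).
Normal n = (SP-7→SP-8) × (SP-7→SP-9) = (-35029.8, -18646.2, 61446).
So ∂z/∂E = −n_x/n_z = 0.57009 and ∂z/∂N = −n_y/n_z = 0.30346.
Unit vector along 200° is (sin 200°, cos 200°) = (-0.3420, -0.9397).
Slope in that direction = a·(-0.3420) + b·(-0.9397) = −0.48014.
Apparent dip = arctan|0.48014| = 25.65° (true dip is 32.9°, so apparent ≤ true as expected).

25.65°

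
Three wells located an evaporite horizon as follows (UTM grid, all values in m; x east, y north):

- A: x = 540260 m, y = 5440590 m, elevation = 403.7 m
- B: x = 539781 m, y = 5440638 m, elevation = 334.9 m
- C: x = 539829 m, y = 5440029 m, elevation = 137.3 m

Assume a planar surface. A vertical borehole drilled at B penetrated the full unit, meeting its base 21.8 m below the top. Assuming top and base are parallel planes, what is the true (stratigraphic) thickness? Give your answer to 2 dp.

Two edge vectors: A→B = (-479, 48, -68.8), A→C = (-431, -561, -266.4).
Normal n = (A→B) × (A→C) = (-51384, -97952.8, 289407).
So ∂z/∂x = −n_x/n_z = 0.17755 and ∂z/∂y = −n_y/n_z = 0.33846.
|∇z| = √(a²+b²) = 0.38220, so dip δ = arctan(0.38220) = 20.92°.
True thickness = vertical thickness × cos δ = 21.8 × cos 20.92° = 20.36 m.

20.36 m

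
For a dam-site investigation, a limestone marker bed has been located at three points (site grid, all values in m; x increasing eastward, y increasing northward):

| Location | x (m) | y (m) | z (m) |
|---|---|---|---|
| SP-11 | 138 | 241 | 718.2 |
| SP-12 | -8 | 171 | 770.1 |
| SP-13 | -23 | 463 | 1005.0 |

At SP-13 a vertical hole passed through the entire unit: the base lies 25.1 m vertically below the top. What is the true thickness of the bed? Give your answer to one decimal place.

17.3 m

Let the plane be z = a·x + b·y + c.
SP-12−SP-11: −146a − 70b = 51.9;  SP-13−SP-11: −161a + 222b = 286.8.
Solving gives a = −0.72336, b = 0.76729.
|∇z| = √(a²+b²) = 1.05451, so dip δ = arctan(1.05451) = 46.52°.
True thickness = vertical thickness × cos δ = 25.1 × cos 46.52° = 17.3 m.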